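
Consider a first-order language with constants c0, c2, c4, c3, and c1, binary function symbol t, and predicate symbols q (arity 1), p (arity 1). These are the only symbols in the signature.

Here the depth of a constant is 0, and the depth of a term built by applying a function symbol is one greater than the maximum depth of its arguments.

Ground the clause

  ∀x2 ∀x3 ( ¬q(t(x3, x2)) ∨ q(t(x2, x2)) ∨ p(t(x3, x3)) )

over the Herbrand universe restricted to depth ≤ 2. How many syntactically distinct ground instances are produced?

819025

Ground terms of depth ≤ 2:
  Let N_k = |{terms of depth ≤ k}|. Then N_0 = 5 and N_k = 5 + N_{k-1}^2 for k ≥ 1 (one summand per function symbol, arity giving the exponent).
  N_0 = 5
  N_1 = 5 + 5^2 = 30
  N_2 = 5 + 30^2 = 905
So there are 905 ground terms available for substitution.
The body mentions every one of the 2 quantified variables; since ground terms form a free algebra, no two substitutions collapse to the same formula.
Number of ground instances = 905^2 = 819025.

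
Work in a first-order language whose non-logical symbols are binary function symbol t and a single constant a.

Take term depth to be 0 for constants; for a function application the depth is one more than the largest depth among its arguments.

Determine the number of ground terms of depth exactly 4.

Let N_k = |{terms of depth ≤ k}|. Then N_0 = 1 and N_k = 1 + N_{k-1}^2 for k ≥ 1 (one summand per function symbol, arity giving the exponent).
N_0 = 1
N_1 = 1 + 1^2 = 2
N_2 = 1 + 2^2 = 5
N_3 = 1 + 5^2 = 26
N_4 = 1 + 26^2 = 677
Terms of depth exactly 4: N_4 − N_3 = 677 − 26 = 651.

651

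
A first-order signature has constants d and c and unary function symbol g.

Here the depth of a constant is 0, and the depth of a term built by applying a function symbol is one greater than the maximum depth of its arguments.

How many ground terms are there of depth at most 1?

If N_k denotes the number of depth-≤k ground terms, the 2 constants give N_0 = 2, and each function symbol of arity r contributes N_{k-1}^r new terms at level k: N_k = 2 + N_{k-1}.
N_0 = 2
N_1 = 2 + 2 = 4

4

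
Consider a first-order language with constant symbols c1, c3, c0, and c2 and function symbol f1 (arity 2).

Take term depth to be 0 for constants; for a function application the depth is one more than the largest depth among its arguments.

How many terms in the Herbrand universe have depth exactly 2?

384

Count level by level. With function symbols f1/2, the terms of depth ≤ k are the 4 constants together with each function applied to depth-≤(k−1) tuples, so N_k = 4 + N_{k-1}^2.
N_0 = 4
N_1 = 4 + 4^2 = 20
N_2 = 4 + 20^2 = 404
Terms of depth exactly 2: N_2 − N_1 = 404 − 20 = 384.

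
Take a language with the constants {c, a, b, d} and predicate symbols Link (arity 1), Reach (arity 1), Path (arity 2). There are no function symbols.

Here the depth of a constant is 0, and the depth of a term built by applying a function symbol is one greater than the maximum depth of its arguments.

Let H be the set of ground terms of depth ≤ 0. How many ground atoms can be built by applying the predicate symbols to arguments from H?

24

First count ground terms of depth ≤ 0.
With no function symbols every ground term is a constant, so there are exactly 4 ground terms at every depth bound.
N_0 = 4
Explicitly: c, a, b, d.
So |H| = 4.
A ground atom is a predicate applied to a tuple of terms from H, so the count is the sum over predicates of |H|^arity:
  Link: 4;  Reach: 4;  Path: 4^2 = 16
Total ground atoms: 4 + 4 + 16 = 24.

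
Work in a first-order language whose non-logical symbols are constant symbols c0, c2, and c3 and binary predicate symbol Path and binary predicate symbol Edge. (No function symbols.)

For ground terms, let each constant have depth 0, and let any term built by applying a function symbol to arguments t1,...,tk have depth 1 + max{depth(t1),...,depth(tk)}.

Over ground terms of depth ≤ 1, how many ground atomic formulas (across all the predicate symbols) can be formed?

18

First count ground terms of depth ≤ 1.
With no function symbols every ground term is a constant, so there are exactly 3 ground terms at every depth bound.
N_0 = 3
N_1 = 3
So |H| = 3.
A ground atom is a predicate applied to a tuple of terms from H, so the count is the sum over predicates of |H|^arity:
  Path: 3^2 = 9;  Edge: 3^2 = 9
Total ground atoms: 9 + 9 = 18.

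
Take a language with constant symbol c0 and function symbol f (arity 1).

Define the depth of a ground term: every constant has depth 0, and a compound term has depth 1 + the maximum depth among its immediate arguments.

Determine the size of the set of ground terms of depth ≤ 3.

4

Let N_k count ground terms of depth at most k. Each non-constant term of depth ≤ k is some function symbol applied to depth-≤(k−1) arguments, giving N_k = 1 + N_{k-1}.
N_0 = 1
N_1 = 1 + 1 = 2
N_2 = 1 + 2 = 3
N_3 = 1 + 3 = 4
Explicitly: c0, f(c0), f(f(c0)), f(f(f(c0))).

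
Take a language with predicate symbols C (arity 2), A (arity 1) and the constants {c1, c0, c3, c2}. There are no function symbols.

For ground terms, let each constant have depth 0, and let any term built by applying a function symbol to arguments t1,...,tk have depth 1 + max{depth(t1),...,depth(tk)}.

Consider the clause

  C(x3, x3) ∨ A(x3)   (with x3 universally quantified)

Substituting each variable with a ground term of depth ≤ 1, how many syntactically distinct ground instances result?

4

Ground terms of depth ≤ 1:
  With no function symbols every ground term is a constant, so there are exactly 4 ground terms at every depth bound.
  N_0 = 4
  N_1 = 4
  Explicitly: c1, c0, c3, c2.
So there are 4 ground terms available for substitution.
There is 1 variable to instantiate (x3),  occurring in at least one literal, so different choices give different ground instances.
Number of ground instances = 4.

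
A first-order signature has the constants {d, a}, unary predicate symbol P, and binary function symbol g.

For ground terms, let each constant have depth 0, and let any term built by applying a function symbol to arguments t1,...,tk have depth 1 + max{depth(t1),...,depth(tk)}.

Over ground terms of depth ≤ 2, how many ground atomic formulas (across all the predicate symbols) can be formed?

First count ground terms of depth ≤ 2.
If N_k denotes the number of depth-≤k ground terms, the 2 constants give N_0 = 2, and each function symbol of arity r contributes N_{k-1}^r new terms at level k: N_k = 2 + N_{k-1}^2.
N_0 = 2
N_1 = 2 + 2^2 = 6
N_2 = 2 + 6^2 = 38
So |H| = 38.
Ground atoms are formed by filling each argument slot of a predicate with a term from H, so an r-ary predicate gives |H|^r atoms:
  P: 38
Total ground atoms: 38.

38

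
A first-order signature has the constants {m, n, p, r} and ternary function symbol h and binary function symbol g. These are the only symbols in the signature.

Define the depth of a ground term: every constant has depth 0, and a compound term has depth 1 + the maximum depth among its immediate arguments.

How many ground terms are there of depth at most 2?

Write N_k for the number of ground terms of depth ≤ k. A term of depth ≤ k is either a constant or a function symbol applied to arguments of depth ≤ k−1, so N_k = 4 + N_{k-1}^3 + N_{k-1}^2.
N_0 = 4
N_1 = 4 + 4^3 + 4^2 = 84
N_2 = 4 + 84^3 + 84^2 = 599764

599764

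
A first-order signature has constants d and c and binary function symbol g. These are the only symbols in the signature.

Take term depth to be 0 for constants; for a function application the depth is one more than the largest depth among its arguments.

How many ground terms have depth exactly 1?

4

Write N_k for the number of ground terms of depth ≤ k. A term of depth ≤ k is either a constant or a function symbol applied to arguments of depth ≤ k−1, so N_k = 2 + N_{k-1}^2.
N_0 = 2
N_1 = 2 + 2^2 = 6
Terms of depth exactly 1: N_1 − N_0 = 6 − 2 = 4.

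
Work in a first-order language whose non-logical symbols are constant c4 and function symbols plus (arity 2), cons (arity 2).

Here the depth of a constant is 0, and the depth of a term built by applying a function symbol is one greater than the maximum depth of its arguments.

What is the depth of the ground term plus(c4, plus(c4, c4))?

depth(plus(c4, c4)) = 1 + max(0, 0) = 1
depth(plus(c4, plus(c4, c4))) = 1 + max(0, 1) = 2

2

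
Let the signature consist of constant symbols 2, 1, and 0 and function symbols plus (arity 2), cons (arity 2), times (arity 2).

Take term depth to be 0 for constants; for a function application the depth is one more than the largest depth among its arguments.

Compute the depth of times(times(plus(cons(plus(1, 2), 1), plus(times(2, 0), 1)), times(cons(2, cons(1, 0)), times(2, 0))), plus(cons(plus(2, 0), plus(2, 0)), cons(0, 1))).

depth(plus(1, 2)) = 1 + max(0, 0) = 1
depth(cons(plus(1, 2), 1)) = 1 + max(1, 0) = 2
depth(times(2, 0)) = 1 + max(0, 0) = 1
depth(plus(times(2, 0), 1)) = 1 + max(1, 0) = 2
depth(plus(cons(plus(1, 2), 1), plus(times(2, 0), 1))) = 1 + max(2, 2) = 3
depth(cons(1, 0)) = 1 + max(0, 0) = 1
depth(cons(2, cons(1, 0))) = 1 + max(0, 1) = 2
depth(times(cons(2, cons(1, 0)), times(2, 0))) = 1 + max(2, 1) = 3
depth(times(plus(cons(plus(1, 2), 1), plus(times(2, 0), 1)), times(cons(2, cons(1, 0)), times(2, 0)))) = 1 + max(3, 3) = 4
depth(plus(2, 0)) = 1 + max(0, 0) = 1
depth(cons(plus(2, 0), plus(2, 0))) = 1 + max(1, 1) = 2
depth(cons(0, 1)) = 1 + max(0, 0) = 1
depth(plus(cons(plus(2, 0), plus(2, 0)), cons(0, 1))) = 1 + max(2, 1) = 3
depth(times(times(plus(cons(plus(1, 2), 1), plus(times(2, 0), 1)), times(cons(2, cons(1, 0)), times(2, 0))), plus(cons(plus(2, 0), plus(2, 0)), cons(0, 1)))) = 1 + max(4, 3) = 5

5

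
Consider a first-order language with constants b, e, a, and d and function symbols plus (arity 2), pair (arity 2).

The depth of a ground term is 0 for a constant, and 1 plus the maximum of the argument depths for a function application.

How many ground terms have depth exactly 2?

Write N_k for the number of ground terms of depth ≤ k. A term of depth ≤ k is either a constant or a function symbol applied to arguments of depth ≤ k−1, so N_k = 4 + N_{k-1}^2 + N_{k-1}^2.
N_0 = 4
N_1 = 4 + 4^2 + 4^2 = 36
N_2 = 4 + 36^2 + 36^2 = 2596
Terms of depth exactly 2: N_2 − N_1 = 2596 − 36 = 2560.

2560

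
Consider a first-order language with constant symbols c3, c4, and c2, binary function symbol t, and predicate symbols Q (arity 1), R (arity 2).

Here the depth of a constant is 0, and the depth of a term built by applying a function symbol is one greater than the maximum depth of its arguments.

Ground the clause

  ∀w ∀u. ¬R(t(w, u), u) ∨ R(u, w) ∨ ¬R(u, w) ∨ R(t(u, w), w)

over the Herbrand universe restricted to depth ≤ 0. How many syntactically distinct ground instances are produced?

Ground terms of depth ≤ 0:
  Count level by level. With function symbols t/2, the terms of depth ≤ k are the 3 constants together with each function applied to depth-≤(k−1) tuples, so N_k = 3 + N_{k-1}^2.
  N_0 = 3
  Explicitly: c3, c4, c2.
So there are 3 ground terms available for substitution.
Each of w, u ranges independently over the available ground terms, and distinct assignments produce distinct instances.
Number of ground instances = 3^2 = 9.

9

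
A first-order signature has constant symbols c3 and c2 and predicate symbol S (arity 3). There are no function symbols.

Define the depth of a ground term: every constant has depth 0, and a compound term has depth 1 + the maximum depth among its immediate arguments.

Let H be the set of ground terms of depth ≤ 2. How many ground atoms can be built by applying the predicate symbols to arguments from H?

8

First count ground terms of depth ≤ 2.
With no function symbols every ground term is a constant, so there are exactly 2 ground terms at every depth bound.
N_0 = 2
N_1 = 2
N_2 = 2
So |H| = 2.
Each predicate of arity r yields |H|^r ground atoms (one per choice of an r-tuple from H):
  S: 2^3 = 8
Total ground atoms: 8.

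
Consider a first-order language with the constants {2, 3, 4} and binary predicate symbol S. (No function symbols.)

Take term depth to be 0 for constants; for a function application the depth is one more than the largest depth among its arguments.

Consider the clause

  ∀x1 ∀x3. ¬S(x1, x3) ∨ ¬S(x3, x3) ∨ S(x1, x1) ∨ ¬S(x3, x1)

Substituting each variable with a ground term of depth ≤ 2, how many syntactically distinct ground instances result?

Ground terms of depth ≤ 2:
  With no function symbols every ground term is a constant, so there are exactly 3 ground terms at every depth bound.
  N_0 = 3
  N_1 = 3
  N_2 = 3
  Explicitly: 2, 3, 4.
So there are 3 ground terms available for substitution.
There are 2 variables to instantiate (x1, x3), each occurring in at least one literal, so different choices give different ground instances.
Number of ground instances = 3^2 = 9.

9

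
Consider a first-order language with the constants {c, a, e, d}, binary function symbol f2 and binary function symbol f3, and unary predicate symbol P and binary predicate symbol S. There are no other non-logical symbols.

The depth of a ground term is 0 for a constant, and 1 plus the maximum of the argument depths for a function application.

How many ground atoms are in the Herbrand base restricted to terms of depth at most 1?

1332

First count ground terms of depth ≤ 1.
Let N_k count ground terms of depth at most k. Each non-constant term of depth ≤ k is some function symbol applied to depth-≤(k−1) arguments, giving N_k = 4 + N_{k-1}^2 + N_{k-1}^2.
N_0 = 4
N_1 = 4 + 4^2 + 4^2 = 36
So |H| = 36.
A ground atom is a predicate applied to a tuple of terms from H, so the count is the sum over predicates of |H|^arity:
  P: 36;  S: 36^2 = 1296
Total ground atoms: 36 + 1296 = 1332.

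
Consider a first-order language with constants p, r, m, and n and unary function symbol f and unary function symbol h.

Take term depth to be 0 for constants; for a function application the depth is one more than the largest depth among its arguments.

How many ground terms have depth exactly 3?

32

Count level by level. With function symbols f/1, h/1, the terms of depth ≤ k are the 4 constants together with each function applied to depth-≤(k−1) tuples, so N_k = 4 + N_{k-1} + N_{k-1}.
N_0 = 4
N_1 = 4 + 4 + 4 = 12
N_2 = 4 + 12 + 12 = 28
N_3 = 4 + 28 + 28 = 60
Terms of depth exactly 3: N_3 − N_2 = 60 − 28 = 32.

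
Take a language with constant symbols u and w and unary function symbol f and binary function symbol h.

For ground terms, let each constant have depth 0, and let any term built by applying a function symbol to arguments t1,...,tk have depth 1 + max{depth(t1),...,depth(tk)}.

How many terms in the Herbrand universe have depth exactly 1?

6

Write N_k for the number of ground terms of depth ≤ k. A term of depth ≤ k is either a constant or a function symbol applied to arguments of depth ≤ k−1, so N_k = 2 + N_{k-1} + N_{k-1}^2.
N_0 = 2
N_1 = 2 + 2 + 2^2 = 8
Terms of depth exactly 1: N_1 − N_0 = 8 − 2 = 6.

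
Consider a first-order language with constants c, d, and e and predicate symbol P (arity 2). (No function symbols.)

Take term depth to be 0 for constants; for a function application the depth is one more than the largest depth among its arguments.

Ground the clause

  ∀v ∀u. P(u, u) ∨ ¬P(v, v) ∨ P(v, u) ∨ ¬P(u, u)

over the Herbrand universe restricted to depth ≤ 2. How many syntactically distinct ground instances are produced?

9

Ground terms of depth ≤ 2:
  With no function symbols every ground term is a constant, so there are exactly 3 ground terms at every depth bound.
  N_0 = 3
  N_1 = 3
  N_2 = 3
  Explicitly: c, d, e.
So there are 3 ground terms available for substitution.
There are 2 variables to instantiate (v, u), each occurring in at least one literal, so different choices give different ground instances.
Number of ground instances = 3^2 = 9.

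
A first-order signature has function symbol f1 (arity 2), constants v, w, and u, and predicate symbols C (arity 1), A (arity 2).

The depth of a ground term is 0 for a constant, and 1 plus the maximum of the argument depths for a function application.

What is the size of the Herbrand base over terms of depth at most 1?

First count ground terms of depth ≤ 1.
Write N_k for the number of ground terms of depth ≤ k. A term of depth ≤ k is either a constant or a function symbol applied to arguments of depth ≤ k−1, so N_k = 3 + N_{k-1}^2.
N_0 = 3
N_1 = 3 + 3^2 = 12
So |H| = 12.
Each predicate of arity r yields |H|^r ground atoms (one per choice of an r-tuple from H):
  C: 12;  A: 12^2 = 144
Total ground atoms: 12 + 144 = 156.

156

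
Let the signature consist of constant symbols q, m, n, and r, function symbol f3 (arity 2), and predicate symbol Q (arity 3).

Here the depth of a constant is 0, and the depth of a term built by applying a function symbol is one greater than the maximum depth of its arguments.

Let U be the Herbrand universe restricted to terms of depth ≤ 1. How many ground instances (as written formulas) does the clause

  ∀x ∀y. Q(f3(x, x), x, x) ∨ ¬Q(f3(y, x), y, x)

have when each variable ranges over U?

Ground terms of depth ≤ 1:
  If N_k denotes the number of depth-≤k ground terms, the 4 constants give N_0 = 4, and each function symbol of arity r contributes N_{k-1}^r new terms at level k: N_k = 4 + N_{k-1}^2.
  N_0 = 4
  N_1 = 4 + 4^2 = 20
So there are 20 ground terms available for substitution.
The clause has 2 distinct variables (x, y), each appearing in the body. In the free term algebra distinct substitutions yield syntactically distinct ground instances.
Number of ground instances = 20^2 = 400.

400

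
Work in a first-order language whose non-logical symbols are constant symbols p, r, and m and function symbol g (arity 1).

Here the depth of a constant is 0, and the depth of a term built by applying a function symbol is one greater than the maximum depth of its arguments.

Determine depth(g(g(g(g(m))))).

4

depth(g(m)) = 1 + depth(m) = 1 + 0 = 1
depth(g(g(m))) = 1 + depth(g(m)) = 1 + 1 = 2
depth(g(g(g(m)))) = 1 + depth(g(g(m))) = 1 + 2 = 3
depth(g(g(g(g(m))))) = 1 + depth(g(g(g(m)))) = 1 + 3 = 4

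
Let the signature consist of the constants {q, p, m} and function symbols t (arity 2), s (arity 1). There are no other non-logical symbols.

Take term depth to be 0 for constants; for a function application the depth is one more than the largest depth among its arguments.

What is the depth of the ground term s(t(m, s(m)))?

depth(s(m)) = 1 + depth(m) = 1 + 0 = 1
depth(t(m, s(m))) = 1 + max(0, 1) = 2
depth(s(t(m, s(m)))) = 1 + depth(t(m, s(m))) = 1 + 2 = 3

3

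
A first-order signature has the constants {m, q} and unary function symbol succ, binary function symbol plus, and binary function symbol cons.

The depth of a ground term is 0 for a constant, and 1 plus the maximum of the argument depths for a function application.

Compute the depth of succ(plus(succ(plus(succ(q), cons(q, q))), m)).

5

depth(succ(q)) = 1 + depth(q) = 1 + 0 = 1
depth(cons(q, q)) = 1 + max(0, 0) = 1
depth(plus(succ(q), cons(q, q))) = 1 + max(1, 1) = 2
depth(succ(plus(succ(q), cons(q, q)))) = 1 + depth(plus(succ(q), cons(q, q))) = 1 + 2 = 3
depth(plus(succ(plus(succ(q), cons(q, q))), m)) = 1 + max(3, 0) = 4
depth(succ(plus(succ(plus(succ(q), cons(q, q))), m))) = 1 + depth(plus(succ(plus(succ(q), cons(q, q))), m)) = 1 + 4 = 5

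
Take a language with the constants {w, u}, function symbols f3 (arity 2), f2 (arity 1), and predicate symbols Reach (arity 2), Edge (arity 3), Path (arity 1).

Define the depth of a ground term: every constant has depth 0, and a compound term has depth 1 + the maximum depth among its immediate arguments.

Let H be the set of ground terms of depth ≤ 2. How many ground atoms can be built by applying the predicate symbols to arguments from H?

First count ground terms of depth ≤ 2.
Count level by level. With function symbols f3/2, f2/1, the terms of depth ≤ k are the 2 constants together with each function applied to depth-≤(k−1) tuples, so N_k = 2 + N_{k-1}^2 + N_{k-1}.
N_0 = 2
N_1 = 2 + 2^2 + 2 = 8
N_2 = 2 + 8^2 + 8 = 74
So |H| = 74.
Each predicate of arity r yields |H|^r ground atoms (one per choice of an r-tuple from H):
  Reach: 74^2 = 5476;  Edge: 74^3 = 405224;  Path: 74
Total ground atoms: 5476 + 405224 + 74 = 410774.

410774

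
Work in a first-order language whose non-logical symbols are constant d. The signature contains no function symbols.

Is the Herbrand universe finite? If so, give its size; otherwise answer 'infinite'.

There are no function symbols, so the only ground term is the single constant.
The Herbrand universe is {d}, finite with 1 element.

1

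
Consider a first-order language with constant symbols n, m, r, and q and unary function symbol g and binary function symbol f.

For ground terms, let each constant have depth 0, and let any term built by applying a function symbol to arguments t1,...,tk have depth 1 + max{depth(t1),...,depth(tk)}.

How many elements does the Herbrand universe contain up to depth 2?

Count level by level. With function symbols g/1, f/2, the terms of depth ≤ k are the 4 constants together with each function applied to depth-≤(k−1) tuples, so N_k = 4 + N_{k-1} + N_{k-1}^2.
N_0 = 4
N_1 = 4 + 4 + 4^2 = 24
N_2 = 4 + 24 + 24^2 = 604

604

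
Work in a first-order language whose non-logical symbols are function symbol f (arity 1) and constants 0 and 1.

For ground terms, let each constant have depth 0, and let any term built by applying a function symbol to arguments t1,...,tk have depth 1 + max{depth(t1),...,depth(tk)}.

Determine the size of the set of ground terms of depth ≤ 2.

Let N_k = |{terms of depth ≤ k}|. Then N_0 = 2 and N_k = 2 + N_{k-1} for k ≥ 1 (one summand per function symbol, arity giving the exponent).
N_0 = 2
N_1 = 2 + 2 = 4
N_2 = 2 + 4 = 6

6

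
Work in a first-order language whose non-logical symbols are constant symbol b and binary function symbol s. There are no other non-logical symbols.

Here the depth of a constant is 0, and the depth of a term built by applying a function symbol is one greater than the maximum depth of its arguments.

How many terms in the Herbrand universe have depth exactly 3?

Let N_k = |{terms of depth ≤ k}|. Then N_0 = 1 and N_k = 1 + N_{k-1}^2 for k ≥ 1 (one summand per function symbol, arity giving the exponent).
N_0 = 1
N_1 = 1 + 1^2 = 2
N_2 = 1 + 2^2 = 5
N_3 = 1 + 5^2 = 26
Terms of depth exactly 3: N_3 − N_2 = 26 − 5 = 21.

21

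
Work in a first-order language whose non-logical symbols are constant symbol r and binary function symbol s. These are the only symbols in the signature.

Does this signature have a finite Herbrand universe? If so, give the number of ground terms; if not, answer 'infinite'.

The signature has at least one function symbol (s, arity 2) and at least one constant (r).
Iterating s gives infinitely many distinct ground terms: r, s(r, r), s(s(r, r), s(r, r)), ...
So the Herbrand universe is infinite.

infinite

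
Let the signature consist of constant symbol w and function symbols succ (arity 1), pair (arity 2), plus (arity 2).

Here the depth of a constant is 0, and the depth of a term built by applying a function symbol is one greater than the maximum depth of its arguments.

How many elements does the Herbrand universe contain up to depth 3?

2776

Let N_k = |{terms of depth ≤ k}|. Then N_0 = 1 and N_k = 1 + N_{k-1} + N_{k-1}^2 + N_{k-1}^2 for k ≥ 1 (one summand per function symbol, arity giving the exponent).
N_0 = 1
N_1 = 1 + 1 + 1^2 + 1^2 = 4
N_2 = 1 + 4 + 4^2 + 4^2 = 37
N_3 = 1 + 37 + 37^2 + 37^2 = 2776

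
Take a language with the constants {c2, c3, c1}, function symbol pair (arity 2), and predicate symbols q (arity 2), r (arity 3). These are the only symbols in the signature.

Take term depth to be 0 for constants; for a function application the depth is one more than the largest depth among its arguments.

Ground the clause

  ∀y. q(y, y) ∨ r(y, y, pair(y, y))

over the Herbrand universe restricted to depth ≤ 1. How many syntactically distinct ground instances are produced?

12

Ground terms of depth ≤ 1:
  Count level by level. With function symbols pair/2, the terms of depth ≤ k are the 3 constants together with each function applied to depth-≤(k−1) tuples, so N_k = 3 + N_{k-1}^2.
  N_0 = 3
  N_1 = 3 + 3^2 = 12
So there are 12 ground terms available for substitution.
The clause has 1 distinct variable (y), which appears in the body. In the free term algebra distinct substitutions yield syntactically distinct ground instances.
Number of ground instances = 12.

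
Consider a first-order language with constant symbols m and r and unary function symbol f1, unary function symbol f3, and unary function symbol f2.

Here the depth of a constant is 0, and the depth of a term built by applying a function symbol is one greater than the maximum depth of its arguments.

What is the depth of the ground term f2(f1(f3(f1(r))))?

depth(f1(r)) = 1 + depth(r) = 1 + 0 = 1
depth(f3(f1(r))) = 1 + depth(f1(r)) = 1 + 1 = 2
depth(f1(f3(f1(r)))) = 1 + depth(f3(f1(r))) = 1 + 2 = 3
depth(f2(f1(f3(f1(r))))) = 1 + depth(f1(f3(f1(r)))) = 1 + 3 = 4

4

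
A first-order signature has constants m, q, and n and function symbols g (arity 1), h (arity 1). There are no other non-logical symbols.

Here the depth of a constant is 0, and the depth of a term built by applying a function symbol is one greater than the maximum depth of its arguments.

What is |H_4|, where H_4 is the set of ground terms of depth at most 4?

93

Let N_k = |{terms of depth ≤ k}|. Then N_0 = 3 and N_k = 3 + N_{k-1} + N_{k-1} for k ≥ 1 (one summand per function symbol, arity giving the exponent).
N_0 = 3
N_1 = 3 + 3 + 3 = 9
N_2 = 3 + 9 + 9 = 21
N_3 = 3 + 21 + 21 = 45
N_4 = 3 + 45 + 45 = 93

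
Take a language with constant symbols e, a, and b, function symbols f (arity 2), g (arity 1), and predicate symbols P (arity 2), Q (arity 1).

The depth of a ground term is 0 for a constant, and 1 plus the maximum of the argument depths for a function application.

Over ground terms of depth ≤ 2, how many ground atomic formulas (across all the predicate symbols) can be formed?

59292

First count ground terms of depth ≤ 2.
Let N_k count ground terms of depth at most k. Each non-constant term of depth ≤ k is some function symbol applied to depth-≤(k−1) arguments, giving N_k = 3 + N_{k-1}^2 + N_{k-1}.
N_0 = 3
N_1 = 3 + 3^2 + 3 = 15
N_2 = 3 + 15^2 + 15 = 243
So |H| = 243.
For each predicate symbol, the number of ground atoms is |H| raised to its arity; summing:
  P: 243^2 = 59049;  Q: 243
Total ground atoms: 59049 + 243 = 59292.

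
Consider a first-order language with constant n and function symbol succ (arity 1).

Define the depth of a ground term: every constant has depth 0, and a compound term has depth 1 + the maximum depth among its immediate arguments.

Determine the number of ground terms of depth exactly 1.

1

Let N_k count ground terms of depth at most k. Each non-constant term of depth ≤ k is some function symbol applied to depth-≤(k−1) arguments, giving N_k = 1 + N_{k-1}.
N_0 = 1
N_1 = 1 + 1 = 2
Terms of depth exactly 1: N_1 − N_0 = 2 − 1 = 1.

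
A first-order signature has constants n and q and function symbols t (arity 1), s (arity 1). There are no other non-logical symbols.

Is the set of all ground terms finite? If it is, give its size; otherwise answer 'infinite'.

The signature has at least one function symbol (t, arity 1) and at least one constant (n).
Iterating t gives infinitely many distinct ground terms: n, t(n), t(t(n)), ...
So the Herbrand universe is infinite.

infinite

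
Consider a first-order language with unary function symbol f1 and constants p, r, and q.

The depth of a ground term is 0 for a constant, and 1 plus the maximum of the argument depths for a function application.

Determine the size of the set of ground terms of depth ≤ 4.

15

If N_k denotes the number of depth-≤k ground terms, the 3 constants give N_0 = 3, and each function symbol of arity r contributes N_{k-1}^r new terms at level k: N_k = 3 + N_{k-1}.
N_0 = 3
N_1 = 3 + 3 = 6
N_2 = 3 + 6 = 9
N_3 = 3 + 9 = 12
N_4 = 3 + 12 = 15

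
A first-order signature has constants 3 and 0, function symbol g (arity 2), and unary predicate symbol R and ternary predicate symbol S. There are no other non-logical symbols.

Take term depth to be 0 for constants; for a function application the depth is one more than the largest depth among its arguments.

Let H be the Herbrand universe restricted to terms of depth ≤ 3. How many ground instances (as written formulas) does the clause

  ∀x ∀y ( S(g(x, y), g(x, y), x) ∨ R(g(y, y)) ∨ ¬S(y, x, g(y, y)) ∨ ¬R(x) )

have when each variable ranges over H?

2090916

Ground terms of depth ≤ 3:
  Let N_k = |{terms of depth ≤ k}|. Then N_0 = 2 and N_k = 2 + N_{k-1}^2 for k ≥ 1 (one summand per function symbol, arity giving the exponent).
  N_0 = 2
  N_1 = 2 + 2^2 = 6
  N_2 = 2 + 6^2 = 38
  N_3 = 2 + 38^2 = 1446
So there are 1446 ground terms available for substitution.
Each of x, y ranges independently over the available ground terms, and distinct assignments produce distinct instances.
Number of ground instances = 1446^2 = 2090916.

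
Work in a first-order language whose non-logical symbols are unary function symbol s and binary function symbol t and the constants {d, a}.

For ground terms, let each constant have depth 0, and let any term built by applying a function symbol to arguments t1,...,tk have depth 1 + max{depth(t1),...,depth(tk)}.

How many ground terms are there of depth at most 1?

8

Count level by level. With function symbols s/1, t/2, the terms of depth ≤ k are the 2 constants together with each function applied to depth-≤(k−1) tuples, so N_k = 2 + N_{k-1} + N_{k-1}^2.
N_0 = 2
N_1 = 2 + 2 + 2^2 = 8
Explicitly: d, a, s(d), s(a), t(d, d), t(d, a), t(a, d), t(a, a).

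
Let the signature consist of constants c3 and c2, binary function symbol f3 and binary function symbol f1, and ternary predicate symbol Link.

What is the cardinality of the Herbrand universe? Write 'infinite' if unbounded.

infinite

The signature has at least one function symbol (f3, arity 2) and at least one constant (c3).
Iterating f3 gives infinitely many distinct ground terms: c3, f3(c3, c3), f3(f3(c3, c3), f3(c3, c3)), ...
So the Herbrand universe is infinite.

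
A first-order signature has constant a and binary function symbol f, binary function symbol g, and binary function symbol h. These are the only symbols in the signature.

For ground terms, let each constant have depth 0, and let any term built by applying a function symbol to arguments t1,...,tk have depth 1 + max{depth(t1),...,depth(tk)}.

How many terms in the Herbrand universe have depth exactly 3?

Count level by level. With function symbols f/2, g/2, h/2, the terms of depth ≤ k are the 1 constant together with each function applied to depth-≤(k−1) tuples, so N_k = 1 + N_{k-1}^2 + N_{k-1}^2 + N_{k-1}^2.
N_0 = 1
N_1 = 1 + 1^2 + 1^2 + 1^2 = 4
N_2 = 1 + 4^2 + 4^2 + 4^2 = 49
N_3 = 1 + 49^2 + 49^2 + 49^2 = 7204
Terms of depth exactly 3: N_3 − N_2 = 7204 − 49 = 7155.

7155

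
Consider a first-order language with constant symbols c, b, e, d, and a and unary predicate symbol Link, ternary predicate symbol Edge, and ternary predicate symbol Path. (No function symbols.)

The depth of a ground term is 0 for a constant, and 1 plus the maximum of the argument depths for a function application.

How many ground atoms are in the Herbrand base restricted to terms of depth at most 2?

255

First count ground terms of depth ≤ 2.
With no function symbols every ground term is a constant, so there are exactly 5 ground terms at every depth bound.
N_0 = 5
N_1 = 5
N_2 = 5
Explicitly: c, b, e, d, a.
So |H| = 5.
Ground atoms are formed by filling each argument slot of a predicate with a term from H, so an r-ary predicate gives |H|^r atoms:
  Link: 5;  Edge: 5^3 = 125;  Path: 5^3 = 125
Total ground atoms: 5 + 125 + 125 = 255.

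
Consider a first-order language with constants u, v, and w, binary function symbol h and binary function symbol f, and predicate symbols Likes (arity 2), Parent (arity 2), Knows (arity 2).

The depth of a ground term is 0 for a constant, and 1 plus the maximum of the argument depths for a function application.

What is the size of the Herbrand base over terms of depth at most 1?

First count ground terms of depth ≤ 1.
Count level by level. With function symbols h/2, f/2, the terms of depth ≤ k are the 3 constants together with each function applied to depth-≤(k−1) tuples, so N_k = 3 + N_{k-1}^2 + N_{k-1}^2.
N_0 = 3
N_1 = 3 + 3^2 + 3^2 = 21
So |H| = 21.
Ground atoms are formed by filling each argument slot of a predicate with a term from H, so an r-ary predicate gives |H|^r atoms:
  Likes: 21^2 = 441;  Parent: 21^2 = 441;  Knows: 21^2 = 441
Total ground atoms: 441 + 441 + 441 = 1323.

1323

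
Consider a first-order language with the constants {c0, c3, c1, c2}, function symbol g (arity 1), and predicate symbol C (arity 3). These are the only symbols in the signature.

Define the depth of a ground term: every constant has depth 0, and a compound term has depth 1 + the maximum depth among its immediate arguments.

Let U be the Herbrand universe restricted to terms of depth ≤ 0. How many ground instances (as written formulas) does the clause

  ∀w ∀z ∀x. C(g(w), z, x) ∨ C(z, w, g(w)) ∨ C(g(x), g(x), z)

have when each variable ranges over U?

64

Ground terms of depth ≤ 0:
  If N_k denotes the number of depth-≤k ground terms, the 4 constants give N_0 = 4, and each function symbol of arity r contributes N_{k-1}^r new terms at level k: N_k = 4 + N_{k-1}.
  N_0 = 4
  Explicitly: c0, c3, c1, c2.
So there are 4 ground terms available for substitution.
Each of w, z, x ranges independently over the available ground terms, and distinct assignments produce distinct instances.
Number of ground instances = 4^3 = 64.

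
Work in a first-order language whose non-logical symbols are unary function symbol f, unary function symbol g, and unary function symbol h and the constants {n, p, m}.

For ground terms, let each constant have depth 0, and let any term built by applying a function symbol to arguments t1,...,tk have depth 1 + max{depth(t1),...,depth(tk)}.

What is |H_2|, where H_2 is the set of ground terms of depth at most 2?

39

Let N_k count ground terms of depth at most k. Each non-constant term of depth ≤ k is some function symbol applied to depth-≤(k−1) arguments, giving N_k = 3 + N_{k-1} + N_{k-1} + N_{k-1}.
N_0 = 3
N_1 = 3 + 3 + 3 + 3 = 12
N_2 = 3 + 12 + 12 + 12 = 39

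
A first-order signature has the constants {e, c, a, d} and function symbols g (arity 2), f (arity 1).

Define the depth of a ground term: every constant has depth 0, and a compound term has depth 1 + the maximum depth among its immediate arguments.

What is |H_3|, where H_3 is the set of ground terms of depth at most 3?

Let N_k count ground terms of depth at most k. Each non-constant term of depth ≤ k is some function symbol applied to depth-≤(k−1) arguments, giving N_k = 4 + N_{k-1}^2 + N_{k-1}.
N_0 = 4
N_1 = 4 + 4^2 + 4 = 24
N_2 = 4 + 24^2 + 24 = 604
N_3 = 4 + 604^2 + 604 = 365424

365424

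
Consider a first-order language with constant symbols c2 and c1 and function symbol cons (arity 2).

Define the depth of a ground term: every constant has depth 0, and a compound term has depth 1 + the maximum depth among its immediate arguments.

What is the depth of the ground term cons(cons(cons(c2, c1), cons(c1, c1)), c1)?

3

depth(cons(c2, c1)) = 1 + max(0, 0) = 1
depth(cons(c1, c1)) = 1 + max(0, 0) = 1
depth(cons(cons(c2, c1), cons(c1, c1))) = 1 + max(1, 1) = 2
depth(cons(cons(cons(c2, c1), cons(c1, c1)), c1)) = 1 + max(2, 0) = 3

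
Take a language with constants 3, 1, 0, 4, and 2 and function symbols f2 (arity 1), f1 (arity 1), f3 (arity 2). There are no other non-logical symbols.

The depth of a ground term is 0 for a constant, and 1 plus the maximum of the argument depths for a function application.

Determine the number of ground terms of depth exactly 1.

Count level by level. With function symbols f2/1, f1/1, f3/2, the terms of depth ≤ k are the 5 constants together with each function applied to depth-≤(k−1) tuples, so N_k = 5 + N_{k-1} + N_{k-1} + N_{k-1}^2.
N_0 = 5
N_1 = 5 + 5 + 5 + 5^2 = 40
Terms of depth exactly 1: N_1 − N_0 = 40 − 5 = 35.

35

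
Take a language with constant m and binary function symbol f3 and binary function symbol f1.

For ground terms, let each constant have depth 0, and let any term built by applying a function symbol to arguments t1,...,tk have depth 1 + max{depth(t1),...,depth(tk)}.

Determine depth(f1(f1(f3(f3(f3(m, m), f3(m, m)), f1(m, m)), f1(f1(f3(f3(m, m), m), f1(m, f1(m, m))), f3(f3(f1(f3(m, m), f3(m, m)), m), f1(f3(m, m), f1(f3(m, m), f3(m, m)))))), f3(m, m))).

7

depth(f3(m, m)) = 1 + max(0, 0) = 1
depth(f3(f3(m, m), f3(m, m))) = 1 + max(1, 1) = 2
depth(f1(m, m)) = 1 + max(0, 0) = 1
depth(f3(f3(f3(m, m), f3(m, m)), f1(m, m))) = 1 + max(2, 1) = 3
depth(f3(f3(m, m), m)) = 1 + max(1, 0) = 2
depth(f1(m, f1(m, m))) = 1 + max(0, 1) = 2
depth(f1(f3(f3(m, m), m), f1(m, f1(m, m)))) = 1 + max(2, 2) = 3
depth(f1(f3(m, m), f3(m, m))) = 1 + max(1, 1) = 2
depth(f3(f1(f3(m, m), f3(m, m)), m)) = 1 + max(2, 0) = 3
depth(f1(f3(m, m), f1(f3(m, m), f3(m, m)))) = 1 + max(1, 2) = 3
depth(f3(f3(f1(f3(m, m), f3(m, m)), m), f1(f3(m, m), f1(f3(m, m), f3(m, m))))) = 1 + max(3, 3) = 4
depth(f1(f1(f3(f3(m, m), m), f1(m, f1(m, m))), f3(f3(f1(f3(m, m), f3(m, m)), m), f1(f3(m, m), f1(f3(m, m), f3(m, m)))))) = 1 + max(3, 4) = 5
depth(f1(f3(f3(f3(m, m), f3(m, m)), f1(m, m)), f1(f1(f3(f3(m, m), m), f1(m, f1(m, m))), f3(f3(f1(f3(m, m), f3(m, m)), m), f1(f3(m, m), f1(f3(m, m), f3(m, m))))))) = 1 + max(3, 5) = 6
depth(f1(f1(f3(f3(f3(m, m), f3(m, m)), f1(m, m)), f1(f1(f3(f3(m, m), m), f1(m, f1(m, m))), f3(f3(f1(f3(m, m), f3(m, m)), m), f1(f3(m, m), f1(f3(m, m), f3(m, m)))))), f3(m, m))) = 1 + max(6, 1) = 7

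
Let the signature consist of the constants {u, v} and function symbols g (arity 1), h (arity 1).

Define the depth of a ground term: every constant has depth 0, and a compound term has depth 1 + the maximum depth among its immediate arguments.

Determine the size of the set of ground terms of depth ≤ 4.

62

Let N_k = |{terms of depth ≤ k}|. Then N_0 = 2 and N_k = 2 + N_{k-1} + N_{k-1} for k ≥ 1 (one summand per function symbol, arity giving the exponent).
N_0 = 2
N_1 = 2 + 2 + 2 = 6
N_2 = 2 + 6 + 6 = 14
N_3 = 2 + 14 + 14 = 30
N_4 = 2 + 30 + 30 = 62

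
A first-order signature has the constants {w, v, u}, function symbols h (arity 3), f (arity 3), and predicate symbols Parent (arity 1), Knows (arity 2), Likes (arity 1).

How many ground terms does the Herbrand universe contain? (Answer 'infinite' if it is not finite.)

The signature has at least one function symbol (h, arity 3) and at least one constant (w).
Iterating h gives infinitely many distinct ground terms: w, h(w, w, w), h(h(w, w, w), h(w, w, w), h(w, w, w)), ...
So the Herbrand universe is infinite.

infinite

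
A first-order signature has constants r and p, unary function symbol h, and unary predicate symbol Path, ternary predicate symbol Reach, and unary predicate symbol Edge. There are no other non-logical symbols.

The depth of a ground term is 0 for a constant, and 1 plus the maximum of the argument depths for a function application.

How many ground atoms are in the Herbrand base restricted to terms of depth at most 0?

First count ground terms of depth ≤ 0.
Let N_k = |{terms of depth ≤ k}|. Then N_0 = 2 and N_k = 2 + N_{k-1} for k ≥ 1 (one summand per function symbol, arity giving the exponent).
N_0 = 2
So |H| = 2.
Each predicate of arity r yields |H|^r ground atoms (one per choice of an r-tuple from H):
  Path: 2;  Reach: 2^3 = 8;  Edge: 2
Total ground atoms: 2 + 8 + 2 = 12.

12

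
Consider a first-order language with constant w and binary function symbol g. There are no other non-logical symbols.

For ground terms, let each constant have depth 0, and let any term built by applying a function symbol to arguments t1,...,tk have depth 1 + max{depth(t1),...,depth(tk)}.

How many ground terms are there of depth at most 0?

Count level by level. With function symbols g/2, the terms of depth ≤ k are the 1 constant together with each function applied to depth-≤(k−1) tuples, so N_k = 1 + N_{k-1}^2.
N_0 = 1
Explicitly: w.

1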